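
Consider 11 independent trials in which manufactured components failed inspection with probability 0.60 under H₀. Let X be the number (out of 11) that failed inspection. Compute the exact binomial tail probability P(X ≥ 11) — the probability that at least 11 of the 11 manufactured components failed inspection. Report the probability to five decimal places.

P = 0.00363

X ~ Binomial(n=11, p=0.60).
P(X ≥ 11) = C(11,11)·0.60^11·0.40^0.
= 0.003628 = 0.00363.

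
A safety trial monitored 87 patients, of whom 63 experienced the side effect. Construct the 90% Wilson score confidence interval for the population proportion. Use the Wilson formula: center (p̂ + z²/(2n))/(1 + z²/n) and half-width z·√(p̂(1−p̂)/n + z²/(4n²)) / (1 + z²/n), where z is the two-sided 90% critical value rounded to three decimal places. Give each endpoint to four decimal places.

Here p̂ = 63/87 = 0.72414 and z = 1.645 (z² = 2.706025).
1 + z²/n = 1.031104.
Adjusted center: (0.72414 + z²/(2n))/1.031104 = 0.71738.
Radicand: p̂(1−p̂)/n + z²/(4n²) = 0.002296117 + 0.000089379 = 0.002385496.
Half-width = 1.645·√0.002385496/1.031104 = 0.07792.
CI: 0.71738 ± 0.07792 = (0.6395, 0.7953).

(0.6395, 0.7953)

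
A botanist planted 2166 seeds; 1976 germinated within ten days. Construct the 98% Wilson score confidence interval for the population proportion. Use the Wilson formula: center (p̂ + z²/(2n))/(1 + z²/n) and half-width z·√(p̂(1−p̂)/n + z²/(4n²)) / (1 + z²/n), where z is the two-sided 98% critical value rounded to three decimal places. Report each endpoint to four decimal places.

Here p̂ = 1976/2166 = 0.91228 and z = 2.326 (z² = 5.410276).
1 + z²/n = 1.002498.
Adjusted center: (0.91228 + z²/(2n))/1.002498 = 0.91125.
Radicand: p̂(1−p̂)/n + z²/(4n²) = 0.000036946 + 0.000000288 = 0.000037234.
Half-width = 2.326·√0.000037234/1.002498 = 0.01416.
CI: 0.91125 ± 0.01416 = (0.8971, 0.9254).

(0.8971, 0.9254)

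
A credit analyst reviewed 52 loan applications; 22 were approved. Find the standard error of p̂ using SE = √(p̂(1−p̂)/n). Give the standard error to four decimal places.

p̂ = 22/52 = 0.42308.
p̂(1−p̂) = 0.42308·0.57692 = 0.244083.
SE = √(0.244083/52) = √0.004693904 = 0.0685.

SE = 0.0685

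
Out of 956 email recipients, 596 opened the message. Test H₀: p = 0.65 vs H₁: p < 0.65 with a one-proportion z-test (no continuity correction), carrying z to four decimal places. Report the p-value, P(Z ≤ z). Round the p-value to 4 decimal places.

p-value = 0.0425

p̂ = 596/956 = 0.62343.
Under H₀, SE = √(p₀(1−p₀)/n) = √(0.65·0.35/956) = √0.000237971 = 0.015426.
z = (p̂ − p₀)/SE = (596/956 − 0.65)/0.015426 ≈ -1.7223.
p-value = P(Z ≤ z) with z = -1.7223 → 0.0425.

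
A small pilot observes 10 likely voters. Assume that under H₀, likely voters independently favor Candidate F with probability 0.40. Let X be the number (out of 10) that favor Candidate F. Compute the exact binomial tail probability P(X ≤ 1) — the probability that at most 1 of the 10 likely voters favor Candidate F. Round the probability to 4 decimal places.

X is binomial with n = 10 and p = 0.40.
P(X ≤ 1) = C(10,0)·0.40^0·0.60^10 + C(10,1)·0.40^1·0.60^9.
= 0.006047 + 0.040311 = 0.0464.

P = 0.0464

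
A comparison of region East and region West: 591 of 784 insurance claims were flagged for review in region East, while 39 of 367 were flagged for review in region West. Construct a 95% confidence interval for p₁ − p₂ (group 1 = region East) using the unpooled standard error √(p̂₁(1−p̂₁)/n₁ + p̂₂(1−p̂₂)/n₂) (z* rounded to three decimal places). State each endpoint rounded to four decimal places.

(0.6039, 0.6912)

p̂₁ = 0.75383, p̂₂ = 0.10627, so the observed difference is 0.64756.
SE = √(0.000236699 + 0.000258786) = √0.000495485 = 0.022259.
The 95% critical value is z* = 1.960. Margin of error = 0.04363.
CI: 0.64756 ± 0.04363 = (0.6039, 0.6912).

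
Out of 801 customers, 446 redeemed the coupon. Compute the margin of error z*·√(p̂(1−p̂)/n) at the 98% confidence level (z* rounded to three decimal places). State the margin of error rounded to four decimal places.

Sample proportion p̂ = 446/801 = 0.55680.
SE(p̂) = √(0.55680·0.44320/801) = 0.017552.
The 98% critical value is z* = 2.326.
Margin of error = z*·SE = 2.326 × 0.017552 = 0.0408.

ME = 0.0408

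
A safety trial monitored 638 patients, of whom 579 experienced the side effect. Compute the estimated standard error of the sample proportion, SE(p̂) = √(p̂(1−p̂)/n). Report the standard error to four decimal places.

With x = 579 successes in n = 638, p̂ = 0.90752.
p̂(1−p̂) = 0.90752·0.09248 = 0.083927.
SE = √(0.083927/638) = √0.000131547 = 0.0115.

SE = 0.0115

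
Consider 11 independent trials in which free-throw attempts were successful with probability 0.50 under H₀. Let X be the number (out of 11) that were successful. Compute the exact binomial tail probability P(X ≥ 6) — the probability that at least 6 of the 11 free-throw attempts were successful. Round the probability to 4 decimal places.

P = 0.5000

X is binomial with n = 11 and p = 0.50.
P(X ≥ 6) = Σ_{j=6}^{11} C(11,j)·0.50^j·0.50^{11−j}.
= 0.225586 + 0.161133 + 0.080566 + 0.026855 + 0.005371 + 0.000488 = 0.5000.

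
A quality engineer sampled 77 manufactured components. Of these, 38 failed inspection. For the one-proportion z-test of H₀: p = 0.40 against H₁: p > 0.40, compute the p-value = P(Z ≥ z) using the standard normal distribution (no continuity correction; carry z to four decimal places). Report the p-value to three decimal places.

p-value = 0.047

With x = 38 successes in n = 77, p̂ = 0.49351.
Under H₀, SE = √(p₀(1−p₀)/n) = √(0.40·0.60/77) = √0.003116883 = 0.055829.
z = (p̂ − p₀)/SE = (38/77 − 0.40)/0.055829 ≈ 1.6749.
From the standard normal, P(Z ≥ z) = 0.047.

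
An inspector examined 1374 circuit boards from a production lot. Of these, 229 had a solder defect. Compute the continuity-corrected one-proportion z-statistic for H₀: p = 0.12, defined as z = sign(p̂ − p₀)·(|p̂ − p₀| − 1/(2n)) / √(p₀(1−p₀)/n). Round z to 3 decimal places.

z = 5.282

The sample proportion is 229/1374 = 0.16667. p̂ − p₀ = 0.046667.
1/(2n) = 0.000364.
Corrected numerator: |0.046667| − 0.000364 = 0.046303.
SE₀ = √(0.12·0.88/1374) = 0.008767.
z = +0.046303/0.008767 = 5.282.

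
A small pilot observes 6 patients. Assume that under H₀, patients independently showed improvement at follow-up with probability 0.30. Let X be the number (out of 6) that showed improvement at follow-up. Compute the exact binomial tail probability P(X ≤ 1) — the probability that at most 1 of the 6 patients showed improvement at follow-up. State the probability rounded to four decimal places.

P = 0.4202

X is binomial with n = 6 and p = 0.30.
P(X ≤ 1) = C(6,0)·0.30^0·0.70^6 + C(6,1)·0.30^1·0.70^5.
= 0.117649 + 0.302526 = 0.4202.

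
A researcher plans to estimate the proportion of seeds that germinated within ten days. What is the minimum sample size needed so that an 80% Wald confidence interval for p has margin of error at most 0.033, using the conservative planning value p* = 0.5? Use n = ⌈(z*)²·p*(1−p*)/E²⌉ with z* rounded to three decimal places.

n = 378

The 80% critical value is z* = 1.282.
p*(1−p*) = 0.2500.
Required n before rounding: 1.643524 × 0.2500 / 0.033² = 377.301.
Rounding up, n = 378.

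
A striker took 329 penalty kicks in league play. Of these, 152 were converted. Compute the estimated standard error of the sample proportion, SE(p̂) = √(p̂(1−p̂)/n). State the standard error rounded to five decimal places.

SE = 0.02749

p̂ = 152/329 = 0.46201.
p̂(1−p̂) = 0.46201·0.53799 = 0.248557.
SE = √(0.248557/329) = √0.000755492 = 0.02749.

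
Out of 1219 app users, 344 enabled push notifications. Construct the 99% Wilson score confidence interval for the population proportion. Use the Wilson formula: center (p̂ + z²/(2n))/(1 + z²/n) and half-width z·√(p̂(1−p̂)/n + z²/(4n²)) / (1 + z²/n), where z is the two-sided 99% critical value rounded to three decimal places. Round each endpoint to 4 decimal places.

(0.2502, 0.3165)

Here p̂ = 344/1219 = 0.28220 and z = 2.576 (z² = 6.635776).
Denominator 1 + z²/n = 1 + 6.635776/1219 = 1.005444.
Center = (0.28220 + 0.002722)/1.005444 = 0.28338.
Radicand: p̂(1−p̂)/n + z²/(4n²) = 0.000166171 + 0.000001116 = 0.000167287.
Half-width = z·√(radicand)/denom = 2.576·0.012934/1.005444 = 0.03314.
CI: 0.28338 ± 0.03314 = (0.2502, 0.3165).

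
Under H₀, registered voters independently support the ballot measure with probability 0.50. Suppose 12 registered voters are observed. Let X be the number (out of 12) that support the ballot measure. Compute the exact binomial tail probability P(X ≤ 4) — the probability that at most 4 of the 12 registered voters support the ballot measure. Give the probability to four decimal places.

P = 0.1938

X ~ Binomial(n=12, p=0.50).
P(X ≤ 4) = Σ_{j=0}^{4} C(12,j)·0.50^j·0.50^{12−j}.
= 0.000244 + 0.002930 + 0.016113 + 0.053711 + 0.120850 = 0.1938.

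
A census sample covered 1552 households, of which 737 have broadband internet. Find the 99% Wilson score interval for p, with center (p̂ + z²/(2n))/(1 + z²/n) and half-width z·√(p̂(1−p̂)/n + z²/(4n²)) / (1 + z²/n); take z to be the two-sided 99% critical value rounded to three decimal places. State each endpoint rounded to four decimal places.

Here p̂ = 737/1552 = 0.47487 and z = 2.576 (z² = 6.635776).
1 + z²/n = 1.004276.
Center = (0.47487 + 0.002138)/1.004276 = 0.47498.
Radicand: p̂(1−p̂)/n + z²/(4n²) = 0.000160676 + 0.000000689 = 0.000161365.
Half-width = z·√(radicand)/denom = 2.576·0.012703/1.004276 = 0.03258.
CI: 0.47498 ± 0.03258 = (0.4424, 0.5076).

(0.4424, 0.5076)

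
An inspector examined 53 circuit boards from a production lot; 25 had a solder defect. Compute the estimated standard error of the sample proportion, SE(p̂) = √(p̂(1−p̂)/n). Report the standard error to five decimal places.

The sample proportion is 25/53 = 0.47170.
p̂(1−p̂) = 0.47170·0.52830 = 0.249199.
SE = √(0.249199/53) = √0.004701868 = 0.06857.

SE = 0.06857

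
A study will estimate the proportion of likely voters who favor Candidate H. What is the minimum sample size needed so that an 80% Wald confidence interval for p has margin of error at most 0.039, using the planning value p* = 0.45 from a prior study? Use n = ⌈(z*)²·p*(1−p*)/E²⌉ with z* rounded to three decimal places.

n = 268

For 80% confidence, z* = 1.282.
p*(1−p*) = 0.45·0.55 = 0.2475.
(z*)²·p*(1−p*)/E² = 1.643524·0.2475/0.001521 = 267.437.
Rounding up, n = 268.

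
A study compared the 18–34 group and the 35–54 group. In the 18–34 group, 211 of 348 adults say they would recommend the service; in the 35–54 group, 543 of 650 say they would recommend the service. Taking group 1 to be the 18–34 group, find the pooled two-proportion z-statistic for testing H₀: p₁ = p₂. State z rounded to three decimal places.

z = -8.024

p̂₁ = 211/348 = 0.60632, p̂₂ = 543/650 = 0.83538.
Pooling: p̂ = 754/998 = 0.75551.
Pooled SE = √[0.1847141·0.00441202] ≈ 0.028548.
z = (p̂₁ − p̂₂)/SE = (0.60632 − 0.83538)/0.028548 = -0.22906/0.028548 = -8.024.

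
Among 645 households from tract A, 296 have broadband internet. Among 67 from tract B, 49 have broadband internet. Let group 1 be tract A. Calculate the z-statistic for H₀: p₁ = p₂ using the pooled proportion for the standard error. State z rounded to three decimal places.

z = -4.247

Sample proportions: p̂₁ = 296/645 = 0.45891 and p̂₂ = 49/67 = 0.73134.
Pooling: p̂ = 345/712 = 0.48455.
SE = √[p̂(1−p̂)(1/n₁+1/n₂)] = √[0.48455·0.51545·(1/645+1/67)] ≈ 0.064148.
z = (p̂₁ − p̂₂)/SE = (0.45891 − 0.73134)/0.064148 = -0.27243/0.064148 = -4.247.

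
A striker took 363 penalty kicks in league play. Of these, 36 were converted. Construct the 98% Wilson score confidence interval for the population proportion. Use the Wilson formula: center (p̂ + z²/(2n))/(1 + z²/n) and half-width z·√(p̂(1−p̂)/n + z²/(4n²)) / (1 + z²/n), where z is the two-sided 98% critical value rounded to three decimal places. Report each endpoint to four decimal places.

(0.0684, 0.1418)

Here p̂ = 36/363 = 0.09917 and z = 2.326 (z² = 5.410276).
Denominator 1 + z²/n = 1 + 5.410276/363 = 1.014904.
Adjusted center: (0.09917 + z²/(2n))/1.014904 = 0.10506.
Radicand: p̂(1−p̂)/n + z²/(4n²) = 0.000246111 + 0.000010265 = 0.000256376.
Half-width = z·√(radicand)/denom = 2.326·0.016012/1.014904 = 0.03670.
So the interval runs from 0.0684 to 0.1418.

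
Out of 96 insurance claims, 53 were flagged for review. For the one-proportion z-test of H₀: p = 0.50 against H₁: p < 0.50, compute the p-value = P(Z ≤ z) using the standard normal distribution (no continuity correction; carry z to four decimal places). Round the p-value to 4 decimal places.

Sample proportion p̂ = 53/96 = 0.55208.
SE₀ = √(0.50·0.50/96) = 0.051031.
z = (p̂ − p₀)/SE = (53/96 − 0.50)/0.051031 ≈ 1.0206.
p-value = P(Z ≤ z) with z = 1.0206 → 0.8463.

p-value = 0.8463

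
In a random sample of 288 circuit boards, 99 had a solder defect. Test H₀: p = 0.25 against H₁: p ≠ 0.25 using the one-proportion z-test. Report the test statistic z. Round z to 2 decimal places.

z = 3.67

The sample proportion is 99/288 = 0.34375.
Null standard error: √(0.25·0.75/288) = √0.000651042 = 0.025516.
z = (0.34375 − 0.25)/0.025516 = 0.09375/0.025516 = 3.67.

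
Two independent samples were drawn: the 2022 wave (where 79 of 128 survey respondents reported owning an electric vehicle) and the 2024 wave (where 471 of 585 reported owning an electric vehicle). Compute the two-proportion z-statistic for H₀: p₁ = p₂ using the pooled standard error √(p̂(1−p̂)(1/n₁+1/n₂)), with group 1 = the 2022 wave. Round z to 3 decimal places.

p̂₁ = 79/128 = 0.61719, p̂₂ = 471/585 = 0.80513.
Pooling: p̂ = 550/713 = 0.77139.
SE = √[p̂(1−p̂)(1/n₁+1/n₂)] = √[0.77139·0.22861·(1/128+1/585)] ≈ 0.040978.
z = (p̂₁ − p̂₂)/SE = (0.61719 − 0.80513)/0.040978 = -0.18794/0.040978 = -4.586.

z = -4.586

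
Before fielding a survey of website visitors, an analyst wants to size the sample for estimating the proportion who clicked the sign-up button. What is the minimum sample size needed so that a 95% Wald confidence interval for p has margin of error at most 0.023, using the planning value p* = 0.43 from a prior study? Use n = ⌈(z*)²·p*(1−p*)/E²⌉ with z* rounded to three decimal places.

n = 1780

For 95% confidence, z* = 1.960.
p*(1−p*) = 0.2451.
Required n before rounding: 3.841600 × 0.2451 / 0.023² = 1779.917.
Rounding up, n = 1780.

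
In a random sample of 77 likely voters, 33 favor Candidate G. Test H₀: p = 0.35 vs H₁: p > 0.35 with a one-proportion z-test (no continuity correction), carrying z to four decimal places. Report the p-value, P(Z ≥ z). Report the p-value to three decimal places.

p̂ = 33/77 = 0.42857.
Null standard error: √(0.35·0.65/77) = √0.002954545 = 0.054356.
Test statistic (full precision, shown to 4 dp): z = (33/77 − 0.35)/SE₀ ≈ 1.4455.
From the standard normal, P(Z ≥ z) = 0.074.

p-value = 0.074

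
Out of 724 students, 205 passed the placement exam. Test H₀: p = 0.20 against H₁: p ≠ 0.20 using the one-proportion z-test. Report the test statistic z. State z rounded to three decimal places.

z = 5.593

p̂ = 205/724 = 0.28315.
Null standard error: √(0.20·0.80/724) = √0.000220994 = 0.014866.
z = (0.28315 − 0.20)/0.014866 = 0.08315/0.014866 = 5.593.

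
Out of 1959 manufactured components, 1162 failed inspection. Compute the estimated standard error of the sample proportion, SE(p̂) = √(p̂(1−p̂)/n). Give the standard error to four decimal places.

SE = 0.0111

Sample proportion p̂ = 1162/1959 = 0.59316.
p̂(1−p̂) = 0.59316·0.40684 = 0.241321.
SE = √(0.241321/1959) = √0.000123186 = 0.0111.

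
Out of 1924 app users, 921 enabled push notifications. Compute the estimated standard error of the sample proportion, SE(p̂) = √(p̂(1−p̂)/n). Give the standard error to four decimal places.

p̂ = 921/1924 = 0.47869.
p̂(1−p̂) = 0.249546.
SE = √(0.249546/1924) = √0.000129702 = 0.0114.

SE = 0.0114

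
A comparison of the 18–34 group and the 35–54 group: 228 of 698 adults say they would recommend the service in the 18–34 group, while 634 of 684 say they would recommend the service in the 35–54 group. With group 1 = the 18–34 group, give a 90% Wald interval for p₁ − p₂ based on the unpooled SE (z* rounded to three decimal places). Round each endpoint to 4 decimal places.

p̂₁ = 228/698 = 0.32665, p̂₂ = 634/684 = 0.92690; p̂₁ − p̂₂ = -0.60025.
Unpooled SE = √(p̂₁(1−p̂₁)/n₁ + p̂₂(1−p̂₂)/n₂) = √(0.000315113 + 0.000099058) = 0.020351.
z* = 1.645 at the 90% level. Margin of error = 0.03348.
CI: -0.60025 ± 0.03348 = (-0.6337, -0.5668).

(-0.6337, -0.5668)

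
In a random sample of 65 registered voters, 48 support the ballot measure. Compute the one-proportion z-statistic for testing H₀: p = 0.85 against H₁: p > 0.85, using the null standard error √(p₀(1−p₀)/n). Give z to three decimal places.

z = -2.518

With x = 48 successes in n = 65, p̂ = 0.73846.
Under H₀, SE = √(p₀(1−p₀)/n) = √(0.85·0.15/65) = √0.001961538 = 0.044289.
z = (0.73846 − 0.85)/0.044289 = -0.11154/0.044289 = -2.518.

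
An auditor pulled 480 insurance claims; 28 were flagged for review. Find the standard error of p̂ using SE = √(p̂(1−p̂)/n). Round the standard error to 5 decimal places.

The sample proportion is 28/480 = 0.05833.
p̂(1−p̂) = 0.05833·0.94167 = 0.054928.
Dividing by n and taking the root: √0.000114433 = 0.01070.

SE = 0.01070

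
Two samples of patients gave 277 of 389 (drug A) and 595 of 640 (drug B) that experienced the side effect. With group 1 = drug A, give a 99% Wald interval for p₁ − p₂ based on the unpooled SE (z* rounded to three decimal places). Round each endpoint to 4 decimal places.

p̂₁ = 0.71208, p̂₂ = 0.92969, so the observed difference is -0.21761.
Unpooled SE = √(p̂₁(1−p̂₁)/n₁ + p̂₂(1−p̂₂)/n₂) = √(0.000527047 + 0.000102139) = 0.025084.
z* = 2.576 at the 99% level. Margin = 2.576·0.025084 = 0.06462.
Interval: -0.21761 ± 0.06462 → (-0.2822, -0.1530).

(-0.2822, -0.1530)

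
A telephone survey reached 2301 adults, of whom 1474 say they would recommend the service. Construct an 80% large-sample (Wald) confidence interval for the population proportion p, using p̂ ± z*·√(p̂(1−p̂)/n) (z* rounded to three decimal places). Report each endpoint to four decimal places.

p̂ = 1474/2301 = 0.64059.
SE = √(p̂(1−p̂)/n) = √(0.230234/2301) = 0.010003.
The 80% critical value is z* = 1.282.
Margin of error: 1.282 × 0.010003 = 0.01282.
Interval: 0.64059 ± 0.01282 → (0.6278, 0.6534).

(0.6278, 0.6534)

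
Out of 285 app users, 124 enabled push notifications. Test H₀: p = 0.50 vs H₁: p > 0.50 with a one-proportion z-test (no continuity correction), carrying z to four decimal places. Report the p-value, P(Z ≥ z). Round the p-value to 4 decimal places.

p-value = 0.9858

p̂ = 124/285 = 0.43509.
Null standard error: √(0.50·0.50/285) = √0.000877193 = 0.029617.
z = (p̂ − p₀)/SE = (124/285 − 0.50)/0.029617 ≈ -2.1917.
From the standard normal, P(Z ≥ z) = 0.9858.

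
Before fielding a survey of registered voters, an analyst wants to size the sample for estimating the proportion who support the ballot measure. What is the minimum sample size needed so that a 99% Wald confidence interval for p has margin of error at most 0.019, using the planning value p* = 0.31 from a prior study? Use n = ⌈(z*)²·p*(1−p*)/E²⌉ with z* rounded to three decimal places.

z* = 2.576 at the 99% level.
p*(1−p*) = 0.2139.
(z*)²·p*(1−p*)/E² = 6.635776·0.2139/0.000361 = 3931.835.
⌈3931.835⌉ = 3932.

n = 3932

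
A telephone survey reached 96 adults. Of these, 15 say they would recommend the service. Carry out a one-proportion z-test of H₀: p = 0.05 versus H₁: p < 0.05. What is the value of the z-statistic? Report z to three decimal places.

With x = 15 successes in n = 96, p̂ = 0.15625.
Under H₀, SE = √(p₀(1−p₀)/n) = √(0.05·0.95/96) = √0.000494792 = 0.022244.
z = (0.15625 − 0.05)/0.022244 = 0.10625/0.022244 = 4.777.

z = 4.777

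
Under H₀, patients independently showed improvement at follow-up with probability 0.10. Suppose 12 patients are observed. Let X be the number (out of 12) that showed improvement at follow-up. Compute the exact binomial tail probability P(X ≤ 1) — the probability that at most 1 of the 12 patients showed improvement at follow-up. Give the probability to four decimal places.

P = 0.6590

X ~ Binomial(n=12, p=0.10).
P(X ≤ 1) = C(12,0)·0.10^0·0.90^12 + C(12,1)·0.10^1·0.90^11.
= 0.282430 + 0.376573 = 0.6590.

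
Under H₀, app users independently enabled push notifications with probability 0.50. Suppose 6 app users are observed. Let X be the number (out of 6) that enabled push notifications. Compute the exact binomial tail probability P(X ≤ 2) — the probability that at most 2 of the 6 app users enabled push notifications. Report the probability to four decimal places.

P = 0.3438

X is binomial with n = 6 and p = 0.50.
P(X ≤ 2) = C(6,0)·0.50^0·0.50^6 + C(6,1)·0.50^1·0.50^5 + C(6,2)·0.50^2·0.50^4.
= 0.015625 + 0.093750 + 0.234375 = 0.3438.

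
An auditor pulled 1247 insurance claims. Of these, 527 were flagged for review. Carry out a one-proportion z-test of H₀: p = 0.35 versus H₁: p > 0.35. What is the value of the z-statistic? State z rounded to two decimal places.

z = 5.38

The sample proportion is 527/1247 = 0.42261.
Under H₀, SE = √(p₀(1−p₀)/n) = √(0.35·0.65/1247) = √0.000182438 = 0.013507.
Test statistic: z = 0.07261/0.013507 = 5.38.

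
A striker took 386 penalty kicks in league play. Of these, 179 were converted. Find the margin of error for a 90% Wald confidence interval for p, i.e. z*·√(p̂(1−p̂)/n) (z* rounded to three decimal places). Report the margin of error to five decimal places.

p̂ = 179/386 = 0.46373.
Standard error of p̂: √(0.248685/386) = √0.000644260 = 0.025382.
For 90% confidence, z* = 1.645.
So ME = 0.04175.

ME = 0.04175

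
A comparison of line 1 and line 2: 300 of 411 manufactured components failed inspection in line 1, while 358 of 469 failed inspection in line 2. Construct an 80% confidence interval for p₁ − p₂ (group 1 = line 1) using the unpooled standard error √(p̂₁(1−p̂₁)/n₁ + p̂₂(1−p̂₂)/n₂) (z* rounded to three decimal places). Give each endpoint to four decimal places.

(-0.0711, 0.0043)

p̂₁ = 300/411 = 0.72993, p̂₂ = 358/469 = 0.76333; p̂₁ − p̂₂ = -0.03340.
SE = √(0.000479644 + 0.000385201) = √0.000864845 = 0.029408.
z* = 1.282 at the 80% level. Margin = 1.282·0.029408 = 0.03770.
Interval: -0.03340 ± 0.03770 → (-0.0711, 0.0043).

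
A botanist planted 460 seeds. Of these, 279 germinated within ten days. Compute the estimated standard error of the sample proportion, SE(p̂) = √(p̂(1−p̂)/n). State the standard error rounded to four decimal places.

SE = 0.0228

The sample proportion is 279/460 = 0.60652.
p̂(1−p̂) = 0.238653.
SE = √(0.238653/460) = 0.0228.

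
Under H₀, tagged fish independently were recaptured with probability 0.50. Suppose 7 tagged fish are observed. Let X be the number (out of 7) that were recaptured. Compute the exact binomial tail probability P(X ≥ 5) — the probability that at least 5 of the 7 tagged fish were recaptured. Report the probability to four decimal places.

X is binomial with n = 7 and p = 0.50.
P(X ≥ 5) = C(7,5)·0.50^5·0.50^2 + C(7,6)·0.50^6·0.50^1 + C(7,7)·0.50^7·0.50^0.
= 0.164062 + 0.054688 + 0.007812 = 0.2266.

P = 0.2266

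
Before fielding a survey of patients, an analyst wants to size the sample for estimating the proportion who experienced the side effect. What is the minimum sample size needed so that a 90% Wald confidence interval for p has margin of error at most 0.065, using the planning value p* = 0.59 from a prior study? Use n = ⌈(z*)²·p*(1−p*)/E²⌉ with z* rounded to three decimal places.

n = 155

For 90% confidence, z* = 1.645.
p*(1−p*) = 0.59·0.41 = 0.2419.
Required n before rounding: 2.706025 × 0.2419 / 0.065² = 154.932.
Rounding up, n = 155.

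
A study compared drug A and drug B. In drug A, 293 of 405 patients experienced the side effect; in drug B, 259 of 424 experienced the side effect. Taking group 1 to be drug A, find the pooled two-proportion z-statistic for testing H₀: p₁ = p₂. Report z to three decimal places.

Sample proportions: p̂₁ = 293/405 = 0.72346 and p̂₂ = 259/424 = 0.61085.
Pooled p̂ = (293+259)/(405+424) = 552/829 = 0.66586.
SE = √[p̂(1−p̂)(1/n₁+1/n₂)] = √[0.66586·0.33414·(1/405+1/424)] ≈ 0.032773.
z = (p̂₁ − p̂₂)/SE = (0.72346 − 0.61085)/0.032773 = 0.11261/0.032773 = 3.436.

z = 3.436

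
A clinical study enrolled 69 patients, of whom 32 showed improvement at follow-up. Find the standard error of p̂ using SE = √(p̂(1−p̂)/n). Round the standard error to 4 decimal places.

Sample proportion p̂ = 32/69 = 0.46377.
p̂(1−p̂) = 0.248687.
SE = √(0.248687/69) = 0.0600.

SE = 0.0600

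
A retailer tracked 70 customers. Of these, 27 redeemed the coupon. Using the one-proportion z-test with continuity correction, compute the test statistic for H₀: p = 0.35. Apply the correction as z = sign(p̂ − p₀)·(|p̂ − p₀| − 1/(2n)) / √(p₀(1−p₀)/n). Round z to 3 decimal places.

z = 0.501

p̂ = 27/70 = 0.38571. p̂ − p₀ = 0.035714.
1/(2n) = 0.007143.
Corrected numerator: |0.035714| − 0.007143 = 0.028571.
SE₀ = √(0.35·0.65/70) = 0.057009.
z = (+)0.028571/0.057009 = 0.501.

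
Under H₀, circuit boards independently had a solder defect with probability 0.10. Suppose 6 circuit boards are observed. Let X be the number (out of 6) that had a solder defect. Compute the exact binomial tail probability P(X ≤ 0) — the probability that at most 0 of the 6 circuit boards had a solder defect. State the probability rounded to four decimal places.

X is binomial with n = 6 and p = 0.10.
P(X ≤ 0) = C(6,0)·0.10^0·0.90^6.
= 0.531441 = 0.5314.

P = 0.5314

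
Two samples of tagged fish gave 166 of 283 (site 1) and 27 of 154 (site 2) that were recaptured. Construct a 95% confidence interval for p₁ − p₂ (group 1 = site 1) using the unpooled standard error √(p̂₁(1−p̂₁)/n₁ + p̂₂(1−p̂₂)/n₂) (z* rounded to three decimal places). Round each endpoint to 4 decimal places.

(0.3282, 0.4943)

p̂₁ = 0.58657, p̂₂ = 0.17532, so the observed difference is 0.41125.
Unpooled SE = √(p̂₁(1−p̂₁)/n₁ + p̂₂(1−p̂₂)/n₂) = √(0.000856909 + 0.000938870) = 0.042377.
The 95% critical value is z* = 1.960. Margin = 1.960·0.042377 = 0.08306.
CI: 0.41125 ± 0.08306 = (0.3282, 0.4943).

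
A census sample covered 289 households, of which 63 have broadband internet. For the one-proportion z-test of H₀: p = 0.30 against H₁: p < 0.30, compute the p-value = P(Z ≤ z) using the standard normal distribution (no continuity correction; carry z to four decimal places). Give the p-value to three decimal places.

p-value = 0.001

With x = 63 successes in n = 289, p̂ = 0.21799.
SE₀ = √(0.30·0.70/289) = 0.026956.
z = (p̂ − p₀)/SE = (63/289 − 0.30)/0.026956 ≈ -3.0422.
From the standard normal, P(Z ≤ z) = 0.001.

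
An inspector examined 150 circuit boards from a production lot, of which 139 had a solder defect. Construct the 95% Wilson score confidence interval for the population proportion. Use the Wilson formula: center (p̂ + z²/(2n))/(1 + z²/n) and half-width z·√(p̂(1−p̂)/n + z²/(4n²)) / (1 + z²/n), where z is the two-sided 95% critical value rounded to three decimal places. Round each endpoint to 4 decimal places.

p̂ = 139/150 = 0.92667; z = 1.960, so z² = 3.841600.
Denominator 1 + z²/n = 1 + 3.841600/150 = 1.025611.
Center = (0.92667 + 0.012805)/1.025611 = 0.91601.
Radicand: p̂(1−p̂)/n + z²/(4n²) = 0.000453037 + 0.000042684 = 0.000495721.
Half-width = 1.960·√0.000495721/1.025611 = 0.04255.
Interval: 0.91601 ± 0.04255 → (0.8735, 0.9586).

(0.8735, 0.9586)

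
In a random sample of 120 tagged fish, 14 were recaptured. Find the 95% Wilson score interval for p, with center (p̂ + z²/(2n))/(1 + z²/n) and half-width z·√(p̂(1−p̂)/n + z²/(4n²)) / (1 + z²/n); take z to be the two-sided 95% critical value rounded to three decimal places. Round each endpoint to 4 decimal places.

(0.0708, 0.1863)

p̂ = 14/120 = 0.11667; z = 1.960, so z² = 3.841600.
1 + z²/n = 1.032013.
Center = (0.11667 + 0.016007)/1.032013 = 0.12856.
Radicand: p̂(1−p̂)/n + z²/(4n²) = 0.000858796 + 0.000066694 = 0.000925490.
Half-width = 1.960·√0.000925490/1.032013 = 0.05778.
Interval: 0.12856 ± 0.05778 → (0.0708, 0.1863).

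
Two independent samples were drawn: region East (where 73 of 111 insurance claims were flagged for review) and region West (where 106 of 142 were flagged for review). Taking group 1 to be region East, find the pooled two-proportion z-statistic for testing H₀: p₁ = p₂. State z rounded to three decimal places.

p̂₁ = 73/111 = 0.65766, p̂₂ = 106/142 = 0.74648.
Pooled p̂ = (73+106)/(111+142) = 179/253 = 0.70751.
Pooled SE = √[0.2069396·0.01605126] ≈ 0.057634.
z = -0.08882/0.057634 = -1.541.

z = -1.541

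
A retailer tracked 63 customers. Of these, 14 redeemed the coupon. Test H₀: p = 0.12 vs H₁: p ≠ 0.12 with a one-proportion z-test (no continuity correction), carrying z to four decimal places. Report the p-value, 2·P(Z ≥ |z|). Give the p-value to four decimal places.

With x = 14 successes in n = 63, p̂ = 0.22222.
Under H₀, SE = √(p₀(1−p₀)/n) = √(0.12·0.88/63) = √0.001676190 = 0.040941.
z = (p̂ − p₀)/SE = (14/63 − 0.12)/0.040941 ≈ 2.4968.
p-value = 2·P(Z ≥ |z|) with z = 2.4968 → 0.0125.

p-value = 0.0125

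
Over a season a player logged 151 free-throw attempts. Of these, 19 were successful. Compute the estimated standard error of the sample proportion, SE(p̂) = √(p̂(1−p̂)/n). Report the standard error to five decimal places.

The sample proportion is 19/151 = 0.12583.
p̂(1−p̂) = 0.12583·0.87417 = 0.109997.
SE = √(0.109997/151) = 0.02699.

SE = 0.02699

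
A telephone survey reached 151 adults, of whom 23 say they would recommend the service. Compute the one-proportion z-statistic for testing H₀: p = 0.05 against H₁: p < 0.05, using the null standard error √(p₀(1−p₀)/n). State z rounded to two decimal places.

The sample proportion is 23/151 = 0.15232.
Null standard error: √(0.05·0.95/151) = √0.000314570 = 0.017736.
z = (0.15232 − 0.05)/0.017736 = 0.10232/0.017736 = 5.77.

z = 5.77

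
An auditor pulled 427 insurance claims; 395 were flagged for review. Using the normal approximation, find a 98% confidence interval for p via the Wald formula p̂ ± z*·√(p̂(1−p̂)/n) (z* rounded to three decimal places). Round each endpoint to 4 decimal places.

(0.8954, 0.9547)

With x = 395 successes in n = 427, p̂ = 0.92506.
SE(p̂) = √(0.92506·0.07494/427) = 0.012742.
The 98% critical value is z* = 2.326.
Margin = 2.326·0.012742 = 0.02964.
So the interval runs from 0.8954 to 0.9547.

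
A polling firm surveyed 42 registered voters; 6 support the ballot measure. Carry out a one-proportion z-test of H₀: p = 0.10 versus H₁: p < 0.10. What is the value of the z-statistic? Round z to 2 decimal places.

Sample proportion p̂ = 6/42 = 0.14286.
Null standard error: √(0.10·0.90/42) = √0.002142857 = 0.046291.
z = (0.14286 − 0.10)/0.046291 = 0.04286/0.046291 = 0.93.

z = 0.93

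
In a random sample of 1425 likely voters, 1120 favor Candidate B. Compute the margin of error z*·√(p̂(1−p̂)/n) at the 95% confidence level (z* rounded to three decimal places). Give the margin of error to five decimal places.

Sample proportion p̂ = 1120/1425 = 0.78596.
SE = √(p̂(1−p̂)/n) = √(0.168224/1425) = 0.010865.
z* = 1.960 at the 95% level.
Margin of error = z*·SE = 1.960 × 0.010865 = 0.02130.

ME = 0.02130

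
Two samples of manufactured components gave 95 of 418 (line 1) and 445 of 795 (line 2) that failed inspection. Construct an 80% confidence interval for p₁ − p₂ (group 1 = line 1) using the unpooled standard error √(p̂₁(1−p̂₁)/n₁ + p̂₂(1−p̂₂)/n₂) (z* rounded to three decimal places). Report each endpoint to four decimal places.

(-0.3671, -0.2978)

p̂₁ = 0.22727, p̂₂ = 0.55975, so the observed difference is -0.33248.
Unpooled SE = √(p̂₁(1−p̂₁)/n₁ + p̂₂(1−p̂₂)/n₂) = √(0.000420143 + 0.000309975) = 0.027021.
For 80% confidence, z* = 1.282. Margin of error = 0.03464.
So the interval runs from -0.3671 to -0.2978.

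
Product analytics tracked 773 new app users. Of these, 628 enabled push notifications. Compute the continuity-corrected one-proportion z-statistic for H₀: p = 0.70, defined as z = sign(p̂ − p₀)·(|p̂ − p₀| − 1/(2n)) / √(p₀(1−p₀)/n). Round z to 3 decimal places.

z = 6.781

With x = 628 successes in n = 773, p̂ = 0.81242. p̂ − p₀ = 0.112419.
Continuity correction 1/(2n) = 1/1546 = 0.000647.
Corrected numerator: |0.112419| − 0.000647 = 0.111772.
Under H₀, SE = √(p₀(1−p₀)/n) = √(0.70·0.30/773) = √0.000271669 = 0.016482.
z = (+)0.111772/0.016482 = 6.781.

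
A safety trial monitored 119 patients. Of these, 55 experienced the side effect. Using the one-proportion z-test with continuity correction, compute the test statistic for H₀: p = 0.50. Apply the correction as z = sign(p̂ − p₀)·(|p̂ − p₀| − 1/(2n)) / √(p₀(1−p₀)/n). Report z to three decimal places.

z = -0.733

Sample proportion p̂ = 55/119 = 0.46218. p̂ − p₀ = -0.037815.
Continuity correction 1/(2n) = 1/238 = 0.004202.
Corrected numerator: |-0.037815| − 0.004202 = 0.033613.
Under H₀, SE = √(p₀(1−p₀)/n) = √(0.50·0.50/119) = √0.002100840 = 0.045835.
z = −0.033613/0.045835 = -0.733.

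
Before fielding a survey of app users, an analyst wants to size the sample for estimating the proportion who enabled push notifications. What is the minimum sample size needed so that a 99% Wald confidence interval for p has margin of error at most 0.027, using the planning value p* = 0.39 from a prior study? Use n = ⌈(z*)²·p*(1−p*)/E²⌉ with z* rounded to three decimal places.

n = 2166

For 99% confidence, z* = 2.576.
p*(1−p*) = 0.2379.
(z*)²·p*(1−p*)/E² = 6.635776·0.2379/0.000729 = 2165.502.
⌈2165.502⌉ = 2166.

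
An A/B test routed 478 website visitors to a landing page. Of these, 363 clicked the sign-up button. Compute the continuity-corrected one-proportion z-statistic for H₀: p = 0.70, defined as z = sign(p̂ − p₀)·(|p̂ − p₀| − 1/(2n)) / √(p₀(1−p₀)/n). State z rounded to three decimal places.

The sample proportion is 363/478 = 0.75941. p̂ − p₀ = 0.059414.
Continuity correction 1/(2n) = 1/956 = 0.001046.
Corrected numerator: |0.059414| − 0.001046 = 0.058368.
Null standard error: √(0.70·0.30/478) = √0.000439331 = 0.020960.
z = (+)0.058368/0.020960 = 2.785.

z = 2.785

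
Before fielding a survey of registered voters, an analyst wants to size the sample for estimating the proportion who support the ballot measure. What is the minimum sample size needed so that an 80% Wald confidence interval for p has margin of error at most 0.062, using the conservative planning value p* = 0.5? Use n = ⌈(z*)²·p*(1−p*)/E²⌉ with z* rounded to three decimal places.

z* = 1.282 at the 80% level.
p*(1−p*) = 0.2500.
(z*)²·p*(1−p*)/E² = 1.643524·0.2500/0.003844 = 106.889.
Rounding up, n = 107.

n = 107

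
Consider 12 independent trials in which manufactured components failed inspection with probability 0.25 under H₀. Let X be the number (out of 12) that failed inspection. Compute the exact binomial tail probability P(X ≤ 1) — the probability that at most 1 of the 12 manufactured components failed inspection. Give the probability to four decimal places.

X is binomial with n = 12 and p = 0.25.
P(X ≤ 1) = C(12,0)·0.25^0·0.75^12 + C(12,1)·0.25^1·0.75^11.
= 0.031676 + 0.126705 = 0.1584.

P = 0.1584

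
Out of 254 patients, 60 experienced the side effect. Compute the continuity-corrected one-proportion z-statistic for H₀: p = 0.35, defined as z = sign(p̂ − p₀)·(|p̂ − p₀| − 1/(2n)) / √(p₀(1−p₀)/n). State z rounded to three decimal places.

z = -3.736

p̂ = 60/254 = 0.23622. p̂ − p₀ = -0.113780.
1/(2n) = 0.001969.
Corrected numerator: |-0.113780| − 0.001969 = 0.111811.
Under H₀, SE = √(p₀(1−p₀)/n) = √(0.35·0.65/254) = √0.000895669 = 0.029928.
z = (−)0.111811/0.029928 = -3.736.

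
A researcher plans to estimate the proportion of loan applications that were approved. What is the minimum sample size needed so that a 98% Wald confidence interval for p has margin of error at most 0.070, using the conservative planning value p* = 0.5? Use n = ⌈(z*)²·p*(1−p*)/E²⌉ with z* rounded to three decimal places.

The 98% critical value is z* = 2.326.
p*(1−p*) = 0.50·0.50 = 0.2500.
Required n before rounding: 5.410276 × 0.2500 / 0.070² = 276.034.
⌈276.034⌉ = 277.

n = 277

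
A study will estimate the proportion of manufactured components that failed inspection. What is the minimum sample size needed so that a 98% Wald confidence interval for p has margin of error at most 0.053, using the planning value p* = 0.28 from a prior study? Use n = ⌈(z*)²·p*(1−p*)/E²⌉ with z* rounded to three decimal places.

The 98% critical value is z* = 2.326.
p*(1−p*) = 0.28·0.72 = 0.2016.
(z*)²·p*(1−p*)/E² = 5.410276·0.2016/0.002809 = 388.292.
Rounding up, n = 389.

n = 389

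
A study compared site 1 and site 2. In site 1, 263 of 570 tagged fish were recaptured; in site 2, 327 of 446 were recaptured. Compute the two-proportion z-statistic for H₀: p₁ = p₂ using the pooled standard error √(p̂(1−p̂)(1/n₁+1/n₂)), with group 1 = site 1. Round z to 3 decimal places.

z = -8.712

p̂₁ = 263/570 = 0.46140, p̂₂ = 327/446 = 0.73318.
Pooling: p̂ = 590/1016 = 0.58071.
SE = √[p̂(1−p̂)(1/n₁+1/n₂)] = √[0.58071·0.41929·(1/570+1/446)] ≈ 0.031195.
z = -0.27178/0.031195 = -8.712.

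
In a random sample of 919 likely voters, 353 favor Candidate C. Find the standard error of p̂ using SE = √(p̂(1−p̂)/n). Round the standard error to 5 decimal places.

SE = 0.01604

p̂ = 353/919 = 0.38411.
p̂(1−p̂) = 0.38411·0.61589 = 0.236570.
Dividing by n and taking the root: √0.000257421 = 0.01604.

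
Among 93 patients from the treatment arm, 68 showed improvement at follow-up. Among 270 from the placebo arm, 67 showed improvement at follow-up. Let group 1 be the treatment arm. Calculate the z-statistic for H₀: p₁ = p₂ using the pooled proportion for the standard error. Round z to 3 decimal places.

Sample proportions: p̂₁ = 68/93 = 0.73118 and p̂₂ = 67/270 = 0.24815.
Pooled p̂ = (68+67)/(93+270) = 135/363 = 0.37190.
Pooled SE = √[0.2335906·0.01445639] ≈ 0.058111.
z = 0.48303/0.058111 = 8.312.

z = 8.312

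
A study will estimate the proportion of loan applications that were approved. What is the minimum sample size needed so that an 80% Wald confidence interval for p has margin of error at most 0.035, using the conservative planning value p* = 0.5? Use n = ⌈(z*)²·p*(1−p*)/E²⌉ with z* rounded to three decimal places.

n = 336

The 80% critical value is z* = 1.282.
p*(1−p*) = 0.2500.
Required n before rounding: 1.643524 × 0.2500 / 0.035² = 335.413.
Rounding up, n = 336.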